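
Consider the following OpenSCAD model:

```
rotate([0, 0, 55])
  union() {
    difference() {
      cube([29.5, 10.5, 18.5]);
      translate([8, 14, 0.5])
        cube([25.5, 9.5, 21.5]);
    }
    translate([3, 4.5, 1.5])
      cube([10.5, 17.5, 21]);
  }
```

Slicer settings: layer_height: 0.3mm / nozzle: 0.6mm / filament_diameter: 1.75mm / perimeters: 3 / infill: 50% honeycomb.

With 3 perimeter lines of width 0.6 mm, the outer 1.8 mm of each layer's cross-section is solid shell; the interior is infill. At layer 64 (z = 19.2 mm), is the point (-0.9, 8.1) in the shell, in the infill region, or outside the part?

shell

At z = 19.2 mm: the cube is not intersected at this z (z outside [0, 18.5]); the cube at (8, 14) (footprint 25.5×9.5) is included at this height; Taking the first minus the rest: the first operand is absent here, so nothing remains; the cube at (3, 4.5) is present — its section is the full 10.5×17.5 rectangle; Taking the union: only the 10.5×17.5 cube at (3, 4.5) is present, so the union is just that shape — 1 connected region; (whole slice rotated 55° about Z — lengths, areas and connectivity unchanged). Overall, the cross-section is a single solid region. Undo the 55° rotation: the query point maps to (6.119, 5.383) in the un-rotated model frame. The nearest boundary edge runs (3.00, 4.50)→(13.50, 4.50); distance from the point to it = 0.88 mm. The point is inside the cross-section, 0.88 mm from the nearest boundary — within the 1.8 mm shell band (3 × 0.6).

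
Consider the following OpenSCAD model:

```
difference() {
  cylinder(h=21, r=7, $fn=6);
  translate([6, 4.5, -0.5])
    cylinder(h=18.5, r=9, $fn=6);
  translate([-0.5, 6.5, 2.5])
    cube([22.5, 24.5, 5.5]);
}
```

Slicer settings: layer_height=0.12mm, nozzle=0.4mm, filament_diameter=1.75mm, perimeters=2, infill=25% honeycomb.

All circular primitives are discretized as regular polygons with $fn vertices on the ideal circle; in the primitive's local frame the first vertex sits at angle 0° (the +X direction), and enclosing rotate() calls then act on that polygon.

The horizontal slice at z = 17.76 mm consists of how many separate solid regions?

At z = 17.76 mm: the r=7 cylinder contributes a regular 6-gon of circumradius 7; the cylinder at (6, 4.5): section is a regular 6-gon, circumradius r=9; the cube at (-0.5, 6.5) is absent (z outside [2.5, 8]); After the difference (first − rest): starting from the r=7 cylinder, the r=9 cylinder at (6, 4.5) partially overlaps it — only the 61.58 mm² overlap (of its 210.44 mm²) is removed, clipping the outline — 1 connected region. The result has 1 disconnected region.

1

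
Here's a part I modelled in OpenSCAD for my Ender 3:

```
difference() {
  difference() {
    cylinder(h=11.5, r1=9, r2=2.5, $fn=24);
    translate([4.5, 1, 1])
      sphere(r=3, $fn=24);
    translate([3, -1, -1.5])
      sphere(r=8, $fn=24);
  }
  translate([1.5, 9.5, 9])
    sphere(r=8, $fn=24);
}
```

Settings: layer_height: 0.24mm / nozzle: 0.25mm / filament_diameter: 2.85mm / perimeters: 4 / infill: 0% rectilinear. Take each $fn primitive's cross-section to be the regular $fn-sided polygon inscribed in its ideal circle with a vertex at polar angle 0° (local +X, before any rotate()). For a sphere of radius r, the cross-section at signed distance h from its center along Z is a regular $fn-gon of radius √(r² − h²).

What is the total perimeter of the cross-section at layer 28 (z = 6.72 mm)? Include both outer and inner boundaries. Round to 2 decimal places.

31.84 mm

At z = 6.72 mm: the cone: at t=0.584 of its height the radius interpolates to r₁+(r₂−r₁)t = 5.202, giving a regular 24-gon of that circumradius (perimeter = 2·24·5.202·sin(180°/24) = 32.59 mm); the sphere at (4.5, 1) does not reach this height (|z−center|=5.720 > r=3); the sphere at (3, -1) does not reach this height (|z−center|=8.220 > r=8); After the difference (first − rest): none of the subtracted shapes is present at this height, so the cone is unchanged — boundary = 32.59 mm; the r=8 sphere at (1.5, 9.5) contributes a regular 24-gon of circumradius √(8²−2.28²) = 7.668 (perimeter = 2·24·7.668·sin(180°/24) = 48.04 mm); Subtracting the remaining from the first: starting from the result so far, the r=8 sphere at (1.5, 9.5) partially overlaps it — only the 17.89 mm² overlap (of its 182.63 mm²) is removed, clipping the outline — boundary = 31.84 mm. Overall, the cross-section is a single solid region. Total boundary length (outer) = 31.84 mm.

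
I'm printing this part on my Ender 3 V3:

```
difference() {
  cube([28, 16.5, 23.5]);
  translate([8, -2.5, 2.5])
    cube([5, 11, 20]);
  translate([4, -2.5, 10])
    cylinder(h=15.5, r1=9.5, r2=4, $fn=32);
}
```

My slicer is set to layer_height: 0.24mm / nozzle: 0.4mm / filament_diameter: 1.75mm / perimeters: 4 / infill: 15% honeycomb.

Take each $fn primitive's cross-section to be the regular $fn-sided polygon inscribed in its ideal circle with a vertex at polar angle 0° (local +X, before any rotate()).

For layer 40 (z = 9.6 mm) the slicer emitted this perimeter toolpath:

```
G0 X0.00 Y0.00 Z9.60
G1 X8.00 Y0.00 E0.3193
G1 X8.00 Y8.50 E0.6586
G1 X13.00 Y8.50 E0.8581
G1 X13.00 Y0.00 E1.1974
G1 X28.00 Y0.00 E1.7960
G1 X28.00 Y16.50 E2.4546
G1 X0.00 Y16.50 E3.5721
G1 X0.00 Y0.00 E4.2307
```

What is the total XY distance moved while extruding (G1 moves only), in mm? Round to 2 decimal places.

Sum the Euclidean lengths of each G1 segment: total = 106.00 mm.

106.00 mm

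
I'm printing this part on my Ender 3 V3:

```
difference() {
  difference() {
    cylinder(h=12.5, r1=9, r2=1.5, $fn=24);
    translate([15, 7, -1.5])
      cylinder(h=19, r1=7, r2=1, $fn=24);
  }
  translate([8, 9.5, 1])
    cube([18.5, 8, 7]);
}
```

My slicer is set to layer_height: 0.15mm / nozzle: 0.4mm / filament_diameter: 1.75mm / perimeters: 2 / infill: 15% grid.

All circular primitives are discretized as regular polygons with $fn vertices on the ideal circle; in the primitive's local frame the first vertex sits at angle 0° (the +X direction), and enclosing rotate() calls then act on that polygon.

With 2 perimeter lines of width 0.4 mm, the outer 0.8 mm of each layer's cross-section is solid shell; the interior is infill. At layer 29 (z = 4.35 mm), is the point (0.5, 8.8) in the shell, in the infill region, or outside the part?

outside

At z = 4.35 mm: the cone: at t=0.348 of its height the radius interpolates to r₁+(r₂−r₁)t = 6.390, giving a regular 24-gon of that circumradius; the cone at (15, 7): at t=0.308 of its height the radius interpolates to r₁+(r₂−r₁)t = 5.153, giving a regular 24-gon of that circumradius; Taking the first minus the rest: starting from the cone, the cone at (15, 7) misses the remaining region (no effect) — 1 connected region; the cube at (8, 9.5) is present — its section is the full 18.5×8 rectangle; Taking the first minus the rest: starting from the result so far, the 18.5×8 cube at (8, 9.5) misses the remaining region (no effect) — 1 connected region. Overall, the cross-section is a single solid region. The nearest boundary edge runs (0.00, 6.39)→(1.65, 6.17); distance from the point to it = 2.45 mm. The point is not inside any of the regions above, so it lies outside the cross-section (2.45 mm from the nearest boundary).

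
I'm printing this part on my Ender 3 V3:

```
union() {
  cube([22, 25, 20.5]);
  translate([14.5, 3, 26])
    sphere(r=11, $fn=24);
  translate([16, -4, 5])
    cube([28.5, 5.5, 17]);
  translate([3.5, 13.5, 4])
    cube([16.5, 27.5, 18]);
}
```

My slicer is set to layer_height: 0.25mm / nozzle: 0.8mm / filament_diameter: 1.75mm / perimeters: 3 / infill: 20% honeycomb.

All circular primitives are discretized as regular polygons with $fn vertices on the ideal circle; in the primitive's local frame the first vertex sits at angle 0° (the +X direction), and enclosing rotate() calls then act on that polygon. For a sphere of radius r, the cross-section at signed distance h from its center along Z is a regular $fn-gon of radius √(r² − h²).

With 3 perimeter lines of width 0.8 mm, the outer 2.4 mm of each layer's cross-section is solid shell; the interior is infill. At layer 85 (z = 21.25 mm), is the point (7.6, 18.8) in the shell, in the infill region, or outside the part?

At z = 21.25 mm: the cube is not intersected at this z (z outside [0, 20.5]); the sphere at (14.5, 3): section is a regular 24-gon, circumradius = √(r²−h²) = √(11²−4.75²) = 9.922; the cube at (16, -4) is present — its section is the full 28.5×5.5 rectangle; the 16.5×27.5 cube at (3.5, 13.5) contributes its full rectangle; Taking the union: the regions partially overlap (shared area 39.73 mm²), so overlapping operands fuse into one piece — 2 connected regions. Overall, the cross-section has 2 separate islands. The nearest boundary edge runs (3.50, 13.50)→(3.50, 41.00); distance from the point to it = 4.10 mm. (Shell/infill is judged within the island containing the point — the largest one.) The point is inside the cross-section and 4.10 mm from the nearest boundary — more than the 2.4 mm shell width (3 × 0.8), so it's in the infill interior.

infill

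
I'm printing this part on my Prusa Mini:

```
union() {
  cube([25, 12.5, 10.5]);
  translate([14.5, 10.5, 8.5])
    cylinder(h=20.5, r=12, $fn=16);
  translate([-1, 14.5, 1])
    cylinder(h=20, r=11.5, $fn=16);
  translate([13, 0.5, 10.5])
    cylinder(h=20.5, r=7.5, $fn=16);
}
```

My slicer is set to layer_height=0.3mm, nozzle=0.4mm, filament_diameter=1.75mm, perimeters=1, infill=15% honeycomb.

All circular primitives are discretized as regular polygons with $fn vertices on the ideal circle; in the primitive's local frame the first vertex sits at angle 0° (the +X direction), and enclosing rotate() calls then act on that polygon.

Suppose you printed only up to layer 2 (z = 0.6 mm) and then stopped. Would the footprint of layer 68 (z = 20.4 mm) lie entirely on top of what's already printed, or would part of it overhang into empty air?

Compare the two slices. At z = 0.6: the cube is present — its section is the full 25×12.5 rectangle (area 312.50 mm²); the cylinder at (14.5, 10.5) is absent (z outside [8.5, 29]); the cylinder at (-1, 14.5) is not intersected at this z (z outside [1, 21]); the cylinder at (13, 0.5) is not intersected at this z (z outside [10.5, 31]); Merging all regions: only the 25×12.5 cube is present, so the union is just that shape — area = 312.50 mm². At z = 20.4: the cube does not reach this height (z outside [0, 10.5]); the cylinder at (14.5, 10.5): section is a regular 16-gon, circumradius r=12 (area = (16/2)·12.000²·sin(360°/16) = 440.85 mm²); the cylinder at (-1, 14.5): section is a regular 16-gon, circumradius r=11.5 (area = (16/2)·11.500²·sin(360°/16) = 404.88 mm²); the r=7.5 cylinder at (13, 0.5) contributes a regular 16-gon of circumradius 7.5 (area = (16/2)·7.500²·sin(360°/16) = 172.21 mm²); Taking the union: the regions partially overlap — summed areas 1017.94 mm² minus the doubly-counted overlap 183.02 mm² gives 834.92 mm² — area = 834.92 mm². Checking containment: at z = 20.4 the cross-section extends beyond the z = 0.6 cross-section by about 553.11 mm².

part overhangs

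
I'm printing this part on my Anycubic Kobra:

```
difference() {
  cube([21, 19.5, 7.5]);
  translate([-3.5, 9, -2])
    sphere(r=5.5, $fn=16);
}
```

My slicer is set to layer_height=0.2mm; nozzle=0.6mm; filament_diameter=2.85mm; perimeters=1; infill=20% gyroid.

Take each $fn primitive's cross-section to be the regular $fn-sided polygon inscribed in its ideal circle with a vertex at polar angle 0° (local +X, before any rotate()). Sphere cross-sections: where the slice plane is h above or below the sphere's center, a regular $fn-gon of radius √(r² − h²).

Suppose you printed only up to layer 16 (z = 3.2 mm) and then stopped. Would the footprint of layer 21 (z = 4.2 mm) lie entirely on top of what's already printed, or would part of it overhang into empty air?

Compare the two slices. At z = 3.2: the cube is present — its section is the full 21×19.5 rectangle (area 409.50 mm²); the sphere at (-3.5, 9): section is a regular 16-gon, circumradius = √(r²−h²) = √(5.5²−5.2²) = 1.792 (area = (16/2)·1.792²·sin(360°/16) = 9.83 mm²); After the difference (first − rest): starting from the 21×19.5 cube (409.50 mm²), the r=5.5 sphere at (-3.5, 9) misses the remaining region (no effect) — area = 409.50 mm². At z = 4.2: the cube (footprint 21×19.5) is included at this height (area 409.50 mm²); the sphere at (-3.5, 9) is not intersected at this z (|z−center|=6.200 > r=5.5); Subtracting the remaining from the first: none of the subtracted shapes is present at this height, so the 21×19.5 cube is unchanged — area = 409.50 mm². Checking containment: the cross-section at z = 4.2 is a subset of the cross-section at z = 3.2.

entirely on top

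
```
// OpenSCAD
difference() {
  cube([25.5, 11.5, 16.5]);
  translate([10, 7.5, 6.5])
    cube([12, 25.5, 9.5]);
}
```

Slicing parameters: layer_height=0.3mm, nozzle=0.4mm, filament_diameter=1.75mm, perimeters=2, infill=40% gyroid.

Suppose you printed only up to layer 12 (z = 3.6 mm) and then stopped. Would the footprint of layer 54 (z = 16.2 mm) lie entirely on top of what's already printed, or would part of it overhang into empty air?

entirely on top

Compare the two slices. At z = 3.6: the 25.5×11.5 cube contributes its full rectangle (area 293.25 mm²); the cube at (10, 7.5) is absent (z outside [6.5, 16]); Taking the first minus the rest: none of the subtracted shapes is present at this height, so the 25.5×11.5 cube is unchanged — area = 293.25 mm². At z = 16.2: the cube is present — its section is the full 25.5×11.5 rectangle (area 293.25 mm²); the cube at (10, 7.5) is absent (z outside [6.5, 16]); Taking the first minus the rest: none of the subtracted shapes is present at this height, so the 25.5×11.5 cube is unchanged — area = 293.25 mm². Checking containment: the cross-section at z = 16.2 is a subset of the cross-section at z = 3.6.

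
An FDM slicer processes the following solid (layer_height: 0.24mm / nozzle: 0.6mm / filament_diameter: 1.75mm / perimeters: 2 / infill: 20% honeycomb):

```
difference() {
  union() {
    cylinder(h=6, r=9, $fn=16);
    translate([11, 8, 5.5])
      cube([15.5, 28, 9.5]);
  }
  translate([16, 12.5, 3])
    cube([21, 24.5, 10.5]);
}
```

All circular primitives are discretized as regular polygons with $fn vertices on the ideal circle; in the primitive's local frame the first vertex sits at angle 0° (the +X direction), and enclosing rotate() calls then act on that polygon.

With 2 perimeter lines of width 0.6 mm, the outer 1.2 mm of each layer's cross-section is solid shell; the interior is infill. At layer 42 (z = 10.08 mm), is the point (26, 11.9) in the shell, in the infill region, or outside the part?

shell

At z = 10.08 mm: the cylinder is absent (z outside [0, 6]); the cube at (11, 8) (footprint 15.5×28) is included at this height; Combining (union): only the 15.5×28 cube at (11, 8) is present, so the union is just that shape — 1 connected region; the cube at (16, 12.5) (footprint 21×24.5) is included at this height; Taking the first minus the rest: starting from the result so far, the 21×24.5 cube at (16, 12.5) partially overlaps it — only the 246.75 mm² overlap (of its 514.50 mm²) is removed, clipping the outline — 1 connected region. Overall, the cross-section is a single solid region. The nearest boundary edge runs (26.50, 12.50)→(26.50, 8.00); distance from the point to it = 0.50 mm. The point is inside the cross-section, 0.50 mm from the nearest boundary — within the 1.2 mm shell band (2 × 0.6).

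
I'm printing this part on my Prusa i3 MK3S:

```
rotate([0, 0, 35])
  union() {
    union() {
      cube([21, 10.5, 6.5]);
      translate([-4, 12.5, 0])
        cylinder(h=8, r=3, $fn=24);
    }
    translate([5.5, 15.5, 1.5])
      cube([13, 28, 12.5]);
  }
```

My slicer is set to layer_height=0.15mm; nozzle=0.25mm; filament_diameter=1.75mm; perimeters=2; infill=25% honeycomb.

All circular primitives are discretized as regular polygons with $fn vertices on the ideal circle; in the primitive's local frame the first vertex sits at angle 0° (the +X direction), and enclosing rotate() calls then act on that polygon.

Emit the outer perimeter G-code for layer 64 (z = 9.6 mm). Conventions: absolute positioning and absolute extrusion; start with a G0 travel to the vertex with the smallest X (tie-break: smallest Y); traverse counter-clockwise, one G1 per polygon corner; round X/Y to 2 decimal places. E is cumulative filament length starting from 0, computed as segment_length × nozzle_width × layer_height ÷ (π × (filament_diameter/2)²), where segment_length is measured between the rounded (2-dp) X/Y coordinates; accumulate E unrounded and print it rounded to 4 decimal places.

G0 X-20.45 Y38.79 Z9.60
G1 X-4.39 Y15.85 E0.4366
G1 X6.26 Y23.31 E0.6393
G1 X-9.80 Y46.24 E1.0758
G1 X-20.45 Y38.79 E1.2784

At z = 9.6 mm: the cube is absent (z outside [0, 6.5]); the cylinder at (-4, 12.5) is absent (z outside [0, 8]); Merging all regions: nothing is present at this height; the cube at (5.5, 15.5) is present — its section is the full 13×28 rectangle; Combining (union): only the 13×28 cube at (5.5, 15.5) is present, so the union is just that shape — 1 connected region; (whole slice rotated 35° about Z — lengths, areas and connectivity unchanged). The outline is a single polygon with 4 vertices. Extrusion per mm of travel: 0.25 × 0.15 / (π × 0.875²) = 0.015591. Accumulating E over each segment gives final E = 1.2784.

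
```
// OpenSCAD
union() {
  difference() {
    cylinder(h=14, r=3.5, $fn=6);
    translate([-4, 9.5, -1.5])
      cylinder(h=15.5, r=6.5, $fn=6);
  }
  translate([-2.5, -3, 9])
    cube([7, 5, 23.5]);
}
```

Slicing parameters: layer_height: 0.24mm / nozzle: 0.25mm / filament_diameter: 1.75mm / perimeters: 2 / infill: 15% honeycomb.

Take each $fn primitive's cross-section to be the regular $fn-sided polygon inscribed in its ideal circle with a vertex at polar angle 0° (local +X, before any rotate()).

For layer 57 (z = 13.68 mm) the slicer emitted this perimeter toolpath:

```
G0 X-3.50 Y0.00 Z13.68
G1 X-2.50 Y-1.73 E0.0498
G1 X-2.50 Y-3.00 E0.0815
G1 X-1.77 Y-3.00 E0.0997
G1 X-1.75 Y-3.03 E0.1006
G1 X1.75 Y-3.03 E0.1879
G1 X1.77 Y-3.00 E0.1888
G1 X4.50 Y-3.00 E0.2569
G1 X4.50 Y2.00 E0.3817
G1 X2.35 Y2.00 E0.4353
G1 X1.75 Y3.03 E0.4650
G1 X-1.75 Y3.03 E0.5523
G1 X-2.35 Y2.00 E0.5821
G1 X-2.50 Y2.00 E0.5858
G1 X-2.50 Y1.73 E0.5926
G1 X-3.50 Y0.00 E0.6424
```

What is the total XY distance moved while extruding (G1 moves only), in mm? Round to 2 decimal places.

25.75 mm

Sum the Euclidean lengths of each G1 segment: total = 25.75 mm.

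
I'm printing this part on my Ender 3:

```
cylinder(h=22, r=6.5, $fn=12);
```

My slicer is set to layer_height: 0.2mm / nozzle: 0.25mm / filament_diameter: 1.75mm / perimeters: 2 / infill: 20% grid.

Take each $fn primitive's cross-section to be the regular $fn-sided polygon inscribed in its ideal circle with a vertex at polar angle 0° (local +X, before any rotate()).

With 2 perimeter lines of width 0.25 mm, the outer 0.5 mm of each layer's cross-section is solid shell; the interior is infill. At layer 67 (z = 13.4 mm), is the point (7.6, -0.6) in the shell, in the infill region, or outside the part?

outside

At z = 13.4 mm: the cylinder: section is a regular 12-gon, circumradius r=6.5. Overall, the cross-section is a single solid region. The nearest boundary edge runs (5.63, -3.25)→(6.50, 0.00); distance from the point to it = 1.22 mm. The point is not inside any of the regions above, so it lies outside the cross-section (1.22 mm from the nearest boundary).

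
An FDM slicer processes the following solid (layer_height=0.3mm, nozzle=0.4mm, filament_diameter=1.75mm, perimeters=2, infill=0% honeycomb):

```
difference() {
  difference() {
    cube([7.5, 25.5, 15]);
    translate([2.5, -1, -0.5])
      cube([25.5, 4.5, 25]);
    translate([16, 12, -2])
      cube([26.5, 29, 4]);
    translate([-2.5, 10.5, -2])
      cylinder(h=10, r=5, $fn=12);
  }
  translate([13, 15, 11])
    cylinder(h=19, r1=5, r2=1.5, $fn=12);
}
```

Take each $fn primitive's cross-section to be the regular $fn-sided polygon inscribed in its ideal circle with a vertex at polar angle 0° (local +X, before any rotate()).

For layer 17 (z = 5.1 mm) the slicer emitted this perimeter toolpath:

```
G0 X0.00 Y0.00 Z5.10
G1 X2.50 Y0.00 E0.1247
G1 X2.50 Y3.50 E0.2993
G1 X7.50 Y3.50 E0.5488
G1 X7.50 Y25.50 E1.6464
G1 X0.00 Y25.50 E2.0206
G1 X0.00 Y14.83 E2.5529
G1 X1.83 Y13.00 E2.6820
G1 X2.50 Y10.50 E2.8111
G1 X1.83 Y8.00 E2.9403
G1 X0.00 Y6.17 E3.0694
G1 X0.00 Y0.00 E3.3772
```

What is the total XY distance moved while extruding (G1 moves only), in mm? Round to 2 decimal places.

Sum the Euclidean lengths of each G1 segment: total = 67.69 mm.

67.69 mm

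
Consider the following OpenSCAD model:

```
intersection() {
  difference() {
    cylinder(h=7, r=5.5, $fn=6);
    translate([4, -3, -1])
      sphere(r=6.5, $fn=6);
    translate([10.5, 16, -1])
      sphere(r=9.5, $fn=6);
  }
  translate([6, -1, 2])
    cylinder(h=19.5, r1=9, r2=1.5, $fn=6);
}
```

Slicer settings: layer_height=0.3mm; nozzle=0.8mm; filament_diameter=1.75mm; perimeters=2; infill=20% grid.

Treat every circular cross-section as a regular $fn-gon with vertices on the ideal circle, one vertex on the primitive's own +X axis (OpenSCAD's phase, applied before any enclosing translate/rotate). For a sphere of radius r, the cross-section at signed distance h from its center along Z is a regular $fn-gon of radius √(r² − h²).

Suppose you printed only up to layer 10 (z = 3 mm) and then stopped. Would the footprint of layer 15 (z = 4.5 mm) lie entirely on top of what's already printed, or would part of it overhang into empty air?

part overhangs

Compare the two slices. At z = 3: the r=5.5 cylinder gives a regular 6-gon of circumradius 5.5 (constant along its height) (area = (6/2)·5.500²·sin(360°/6) = 78.59 mm²); the r=6.5 sphere at (4, -3) contributes a regular 6-gon of circumradius √(6.5²−4²) = 5.123 (area = (6/2)·5.123²·sin(360°/6) = 68.20 mm²); the r=9.5 sphere at (10.5, 16) slices to a regular 6-gon of circumradius 8.617 (√(r²−h²) with h=4 from center) (area = (6/2)·8.617²·sin(360°/6) = 192.91 mm²); Taking the first minus the rest: starting from the r=5.5 cylinder (78.59 mm²), the r=6.5 sphere at (4, -3) partially overlaps it — only the 27.34 mm² overlap (of its 68.20 mm²) is removed, clipping the outline; the r=9.5 sphere at (10.5, 16) misses the remaining region (no effect) — area = 51.25 mm²; the cone at (6, -1): at t=0.051 of its height the radius interpolates to r₁+(r₂−r₁)t = 8.615, giving a regular 6-gon of that circumradius (area = (6/2)·8.615²·sin(360°/6) = 192.84 mm²); After intersecting: the cone at (6, -1) partially overlaps the result so far; clipping to the common part keeps 23.19 mm² — area = 23.19 mm². At z = 4.5: the cylinder: section is a regular 6-gon, circumradius r=5.5 (area = (6/2)·5.500²·sin(360°/6) = 78.59 mm²); the r=6.5 sphere at (4, -3) contributes a regular 6-gon of circumradius √(6.5²−5.5²) = 3.464 (area = (6/2)·3.464²·sin(360°/6) = 31.18 mm²); the r=9.5 sphere at (10.5, 16) slices to a regular 6-gon of circumradius 7.746 (√(r²−h²) with h=5.5 from center) (area = (6/2)·7.746²·sin(360°/6) = 155.88 mm²); Subtracting the remaining from the first: starting from the r=5.5 cylinder (78.59 mm²), the r=6.5 sphere at (4, -3) partially overlaps it — only the 13.60 mm² overlap (of its 31.18 mm²) is removed, clipping the outline; the r=9.5 sphere at (10.5, 16) misses the remaining region (no effect) — area = 64.99 mm²; the cone at (6, -1) contributes a regular 6-gon of circumradius 8.038 (interpolated between r1=9 and r2=1.5 at t=0.128) (area = (6/2)·8.038²·sin(360°/6) = 167.88 mm²); After intersecting: the cone at (6, -1) partially overlaps that combined region; clipping to the common part keeps 31.44 mm² — area = 31.44 mm². Checking containment: at z = 4.5 the cross-section extends beyond the z = 3 cross-section by about 13.29 mm².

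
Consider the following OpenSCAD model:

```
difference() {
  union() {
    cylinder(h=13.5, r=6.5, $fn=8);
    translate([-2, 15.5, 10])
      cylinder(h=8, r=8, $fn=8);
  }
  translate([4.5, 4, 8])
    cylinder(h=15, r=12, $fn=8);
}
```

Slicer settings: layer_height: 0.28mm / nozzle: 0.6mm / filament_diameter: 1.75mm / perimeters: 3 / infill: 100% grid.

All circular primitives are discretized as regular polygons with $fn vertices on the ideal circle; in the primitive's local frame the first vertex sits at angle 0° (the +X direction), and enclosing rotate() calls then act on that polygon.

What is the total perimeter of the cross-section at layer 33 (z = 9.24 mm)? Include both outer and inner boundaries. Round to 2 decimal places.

21.79 mm

At z = 9.24 mm: the cylinder: section is a regular 8-gon, circumradius r=6.5 (perimeter = 2·8·6.500·sin(180°/8) = 39.80 mm); the cylinder at (-2, 15.5) is not intersected at this z (z outside [10, 18]); Taking the union: only the r=6.5 cylinder is present, so the union is just that shape — boundary = 39.80 mm; the r=12 cylinder at (4.5, 4) gives a regular 8-gon of circumradius 12 (constant along its height) (perimeter = 2·8·12.000·sin(180°/8) = 73.48 mm); Taking the first minus the rest: starting from that combined region, the r=12 cylinder at (4.5, 4) partially overlaps it — only the 114.62 mm² overlap (of its 407.29 mm²) is removed, clipping the outline — boundary = 21.79 mm. Overall, the cross-section is a single solid region. Total boundary length (outer) = 21.79 mm.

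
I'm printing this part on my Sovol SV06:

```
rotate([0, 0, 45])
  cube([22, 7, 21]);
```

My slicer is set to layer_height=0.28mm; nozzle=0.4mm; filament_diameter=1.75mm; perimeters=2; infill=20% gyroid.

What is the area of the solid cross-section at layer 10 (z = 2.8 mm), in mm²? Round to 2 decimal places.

At z = 2.8 mm: the cube (footprint 22×7) is included at this height (area 154.00 mm²); (whole slice rotated 45° about Z — lengths, areas and connectivity unchanged). Overall, the cross-section is a single solid region. Net area = 154.00 mm².

154.00 mm²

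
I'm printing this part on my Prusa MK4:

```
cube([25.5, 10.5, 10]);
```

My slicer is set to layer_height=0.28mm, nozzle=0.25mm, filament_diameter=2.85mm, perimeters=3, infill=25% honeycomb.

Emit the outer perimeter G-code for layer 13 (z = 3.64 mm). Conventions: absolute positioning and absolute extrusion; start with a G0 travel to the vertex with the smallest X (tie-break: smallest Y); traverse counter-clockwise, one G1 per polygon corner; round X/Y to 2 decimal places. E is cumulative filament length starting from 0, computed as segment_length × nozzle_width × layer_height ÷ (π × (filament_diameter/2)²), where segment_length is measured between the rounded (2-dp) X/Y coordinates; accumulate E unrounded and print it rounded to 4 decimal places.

At z = 3.64 mm: the cube (footprint 25.5×10.5) is included at this height. The outline is a single polygon with 4 vertices. Extrusion per mm of travel: 0.25 × 0.28 / (π × 1.425²) = 0.010973. Accumulating E over each segment gives final E = 0.7900.

G0 X0.00 Y0.00 Z3.64
G1 X25.50 Y0.00 E0.2798
G1 X25.50 Y10.50 E0.3950
G1 X0.00 Y10.50 E0.6748
G1 X0.00 Y0.00 E0.7900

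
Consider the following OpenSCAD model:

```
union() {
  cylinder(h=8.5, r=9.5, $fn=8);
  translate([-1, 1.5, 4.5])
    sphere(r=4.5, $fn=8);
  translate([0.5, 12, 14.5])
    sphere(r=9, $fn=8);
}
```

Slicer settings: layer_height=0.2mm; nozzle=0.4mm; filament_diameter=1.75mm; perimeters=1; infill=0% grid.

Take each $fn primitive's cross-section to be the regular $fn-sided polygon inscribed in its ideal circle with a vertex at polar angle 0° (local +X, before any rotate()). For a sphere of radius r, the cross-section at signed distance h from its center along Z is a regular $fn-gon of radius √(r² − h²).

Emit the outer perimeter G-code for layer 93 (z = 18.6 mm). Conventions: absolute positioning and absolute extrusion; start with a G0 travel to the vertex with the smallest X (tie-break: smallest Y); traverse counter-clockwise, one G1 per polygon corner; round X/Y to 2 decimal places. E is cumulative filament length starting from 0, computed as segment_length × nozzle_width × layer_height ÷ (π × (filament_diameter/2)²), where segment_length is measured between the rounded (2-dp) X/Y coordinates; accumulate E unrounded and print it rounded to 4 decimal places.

At z = 18.6 mm: the cylinder is absent (z outside [0, 8.5]); the sphere at (-1, 1.5) is absent (|z−center|=14.100 > r=4.5); the sphere at (0.5, 12): section is a regular 8-gon, circumradius = √(r²−h²) = √(9²−4.1²) = 8.012; Merging all regions: only the r=9 sphere at (0.5, 12) is present, so the union is just that shape — 1 connected region. The outline is a single polygon with 8 vertices. Extrusion per mm of travel: 0.4 × 0.2 / (π × 0.875²) = 0.033260. Accumulating E over each segment gives final E = 1.6321.

G0 X-7.51 Y12.00 Z18.60
G1 X-5.17 Y6.33 E0.2040
G1 X0.50 Y3.99 E0.4080
G1 X6.17 Y6.33 E0.6120
G1 X8.51 Y12.00 E0.8161
G1 X6.17 Y17.67 E1.0201
G1 X0.50 Y20.01 E1.2241
G1 X-5.17 Y17.67 E1.4281
G1 X-7.51 Y12.00 E1.6321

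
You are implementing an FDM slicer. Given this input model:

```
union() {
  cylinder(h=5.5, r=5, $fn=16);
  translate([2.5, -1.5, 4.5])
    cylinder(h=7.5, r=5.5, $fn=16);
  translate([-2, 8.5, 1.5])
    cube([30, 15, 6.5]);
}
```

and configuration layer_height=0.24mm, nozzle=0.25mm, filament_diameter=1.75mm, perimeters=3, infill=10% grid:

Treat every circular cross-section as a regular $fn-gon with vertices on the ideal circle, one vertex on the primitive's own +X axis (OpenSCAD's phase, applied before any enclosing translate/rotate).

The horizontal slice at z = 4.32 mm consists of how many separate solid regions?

At z = 4.32 mm: the r=5 cylinder contributes a regular 16-gon of circumradius 5; the cylinder at (2.5, -1.5) is not intersected at this z (z outside [4.5, 12]); the 30×15 cube at (-2, 8.5) contributes its full rectangle; Merging all regions: the 2 present regions are separate (no shared area or edge), so areas and boundary lengths simply add and each stays a separate island — 2 connected regions. The result has 2 disconnected regions.

2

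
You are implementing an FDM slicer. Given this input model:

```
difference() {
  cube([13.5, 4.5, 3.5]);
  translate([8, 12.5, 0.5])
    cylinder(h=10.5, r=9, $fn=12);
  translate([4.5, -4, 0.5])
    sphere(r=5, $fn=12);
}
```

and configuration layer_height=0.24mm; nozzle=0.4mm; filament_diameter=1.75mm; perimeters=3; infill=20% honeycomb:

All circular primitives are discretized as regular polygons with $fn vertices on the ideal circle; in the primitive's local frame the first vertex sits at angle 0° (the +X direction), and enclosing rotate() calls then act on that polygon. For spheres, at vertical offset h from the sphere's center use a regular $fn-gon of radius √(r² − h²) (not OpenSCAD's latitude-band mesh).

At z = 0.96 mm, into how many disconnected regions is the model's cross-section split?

At z = 0.96 mm: the cube is present — its section is the full 13.5×4.5 rectangle; the cylinder at (8, 12.5): section is a regular 12-gon, circumradius r=9; the r=5 sphere at (4.5, -4) slices to a regular 12-gon of circumradius 4.979 (√(r²−h²) with h=0.46 from center); Subtracting the remaining from the first: starting from the 13.5×4.5 cube, the r=9 cylinder at (8, 12.5) partially overlaps it — only the 3.73 mm² overlap (of its 243.00 mm²) is removed, clipping the outline; the r=5 sphere at (4.5, -4) partially overlaps it — only the 3.31 mm² overlap (of its 74.37 mm²) is removed, clipping the outline — 1 connected region. The result has 1 disconnected region.

1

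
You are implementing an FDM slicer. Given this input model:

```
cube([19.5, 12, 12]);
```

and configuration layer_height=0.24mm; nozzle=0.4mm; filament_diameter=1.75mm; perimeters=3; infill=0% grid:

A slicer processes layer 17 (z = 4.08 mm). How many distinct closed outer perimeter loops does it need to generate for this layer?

1

At z = 4.08 mm: the 19.5×12 cube contributes its full rectangle. The result has 1 disconnected region.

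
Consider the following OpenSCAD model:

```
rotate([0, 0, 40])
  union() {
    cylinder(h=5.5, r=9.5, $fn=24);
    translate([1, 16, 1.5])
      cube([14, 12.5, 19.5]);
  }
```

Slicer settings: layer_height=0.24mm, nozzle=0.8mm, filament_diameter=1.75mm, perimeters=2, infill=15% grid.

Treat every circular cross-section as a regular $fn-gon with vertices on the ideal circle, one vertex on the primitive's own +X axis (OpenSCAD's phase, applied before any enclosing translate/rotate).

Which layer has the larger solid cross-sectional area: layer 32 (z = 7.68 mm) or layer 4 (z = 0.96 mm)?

layer 4 (z = 0.96 mm)

Layer 32 (z = 7.68): the cylinder is absent (z outside [0, 5.5]); the cube at (1, 16) (footprint 14×12.5) is included at this height (area 175.00 mm²); Combining (union): only the 14×12.5 cube at (1, 16) is present, so the union is just that shape — area = 175.00 mm²; (rotated 40° about Z; rotation is an isometry so areas/perimeters/island counts are preserved). So its area = 175.00 mm². Layer 4 (z = 0.96): the r=9.5 cylinder contributes a regular 24-gon of circumradius 9.5 (area = (24/2)·9.500²·sin(360°/24) = 280.30 mm²); the cube at (1, 16) does not reach this height (z outside [1.5, 21]); Taking the union: only the r=9.5 cylinder is present, so the union is just that shape — area = 280.30 mm²; (whole slice rotated 40° about Z — lengths, areas and connectivity unchanged). So its area = 280.30 mm². Layer 4 is larger (280.30 vs 175.00 mm²).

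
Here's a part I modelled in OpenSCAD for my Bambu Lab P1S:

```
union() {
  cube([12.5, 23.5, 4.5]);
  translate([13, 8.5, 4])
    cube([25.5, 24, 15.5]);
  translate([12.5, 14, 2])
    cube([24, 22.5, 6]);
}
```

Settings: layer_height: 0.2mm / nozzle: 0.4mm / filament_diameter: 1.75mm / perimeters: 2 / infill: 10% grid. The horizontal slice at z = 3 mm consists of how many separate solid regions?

At z = 3 mm: the cube is present — its section is the full 12.5×23.5 rectangle; the cube at (13, 8.5) is not intersected at this z (z outside [4, 19.5]); the 24×22.5 cube at (12.5, 14) contributes its full rectangle; Combining (union): the 2 present regions share edge segments without overlapping in area, so areas simply add but the touching pieces fuse into one outline (the shared edge portions become interior and drop out of the boundary) — 1 connected region. The result has 1 disconnected region.

1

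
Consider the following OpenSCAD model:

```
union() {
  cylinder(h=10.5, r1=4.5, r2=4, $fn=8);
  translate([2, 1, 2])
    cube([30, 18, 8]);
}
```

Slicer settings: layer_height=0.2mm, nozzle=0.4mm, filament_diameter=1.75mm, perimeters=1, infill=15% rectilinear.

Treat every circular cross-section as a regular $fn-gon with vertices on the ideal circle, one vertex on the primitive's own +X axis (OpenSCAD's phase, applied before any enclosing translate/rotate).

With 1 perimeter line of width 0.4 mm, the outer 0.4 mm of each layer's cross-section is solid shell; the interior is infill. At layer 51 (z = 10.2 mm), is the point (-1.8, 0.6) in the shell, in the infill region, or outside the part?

infill

At z = 10.2 mm: the cone (r1=4.5→r2=4) has section circumradius 4.014 here — a regular 8-gon; the cube at (2, 1) is not intersected at this z (z outside [2, 10]); Merging all regions: only the cone is present, so the union is just that shape — 1 connected region. Overall, the cross-section is a single solid region. The nearest boundary edge runs (-2.84, 2.84)→(-4.01, 0.00); distance from the point to it = 1.82 mm. The point is inside the cross-section and 1.82 mm from the nearest boundary — more than the 0.4 mm shell width (1 × 0.4), so it's in the infill interior.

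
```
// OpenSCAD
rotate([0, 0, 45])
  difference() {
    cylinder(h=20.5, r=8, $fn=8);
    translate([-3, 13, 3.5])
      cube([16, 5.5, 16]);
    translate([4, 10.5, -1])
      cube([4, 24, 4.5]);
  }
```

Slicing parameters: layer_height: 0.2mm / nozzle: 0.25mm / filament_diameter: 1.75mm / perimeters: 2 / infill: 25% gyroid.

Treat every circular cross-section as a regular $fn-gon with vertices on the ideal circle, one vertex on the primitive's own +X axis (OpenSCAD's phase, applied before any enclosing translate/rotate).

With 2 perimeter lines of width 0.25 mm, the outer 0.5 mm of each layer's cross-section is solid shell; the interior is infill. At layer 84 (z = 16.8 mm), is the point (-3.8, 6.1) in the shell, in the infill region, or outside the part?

shell

At z = 16.8 mm: the cylinder: section is a regular 8-gon, circumradius r=8; the cube at (-3, 13) is present — its section is the full 16×5.5 rectangle; the cube at (4, 10.5) is not intersected at this z (z outside [-1, 3.5]); Subtracting the remaining from the first: starting from the r=8 cylinder, the 16×5.5 cube at (-3, 13) misses the remaining region (no effect) — 1 connected region; (rotated 45° about Z; rotation is an isometry so areas/perimeters/island counts are preserved). Overall, the cross-section is a single solid region. Undo the 45° rotation: the query point maps to (1.626, 7.000) in the un-rotated model frame. The nearest boundary edge runs (0.00, 8.00)→(5.66, 5.66); distance from the point to it = 0.30 mm. The point is inside the cross-section, 0.30 mm from the nearest boundary — within the 0.5 mm shell band (2 × 0.25).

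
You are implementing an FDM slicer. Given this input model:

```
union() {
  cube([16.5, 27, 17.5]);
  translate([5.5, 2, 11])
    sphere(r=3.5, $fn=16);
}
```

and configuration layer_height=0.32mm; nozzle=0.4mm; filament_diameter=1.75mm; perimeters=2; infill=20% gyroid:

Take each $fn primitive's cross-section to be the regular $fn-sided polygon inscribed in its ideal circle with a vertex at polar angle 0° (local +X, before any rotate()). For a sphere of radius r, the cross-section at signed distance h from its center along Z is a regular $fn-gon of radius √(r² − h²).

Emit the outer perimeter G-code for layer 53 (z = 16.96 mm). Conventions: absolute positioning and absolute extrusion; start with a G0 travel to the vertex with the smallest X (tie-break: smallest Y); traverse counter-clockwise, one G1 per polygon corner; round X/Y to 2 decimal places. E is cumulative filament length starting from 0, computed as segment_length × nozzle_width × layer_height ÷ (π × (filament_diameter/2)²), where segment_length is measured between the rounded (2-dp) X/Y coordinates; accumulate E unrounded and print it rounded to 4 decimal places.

G0 X0.00 Y0.00 Z16.96
G1 X16.50 Y0.00 E0.8781
G1 X16.50 Y27.00 E2.3149
G1 X0.00 Y27.00 E3.1930
G1 X0.00 Y0.00 E4.6298

At z = 16.96 mm: the cube is present — its section is the full 16.5×27 rectangle; the sphere at (5.5, 2) is not intersected at this z (|z−center|=5.960 > r=3.5); Taking the union: only the 16.5×27 cube is present, so the union is just that shape — 1 connected region. The outline is a single polygon with 4 vertices. Extrusion per mm of travel: 0.4 × 0.32 / (π × 0.875²) = 0.053216. Accumulating E over each segment gives final E = 4.6298.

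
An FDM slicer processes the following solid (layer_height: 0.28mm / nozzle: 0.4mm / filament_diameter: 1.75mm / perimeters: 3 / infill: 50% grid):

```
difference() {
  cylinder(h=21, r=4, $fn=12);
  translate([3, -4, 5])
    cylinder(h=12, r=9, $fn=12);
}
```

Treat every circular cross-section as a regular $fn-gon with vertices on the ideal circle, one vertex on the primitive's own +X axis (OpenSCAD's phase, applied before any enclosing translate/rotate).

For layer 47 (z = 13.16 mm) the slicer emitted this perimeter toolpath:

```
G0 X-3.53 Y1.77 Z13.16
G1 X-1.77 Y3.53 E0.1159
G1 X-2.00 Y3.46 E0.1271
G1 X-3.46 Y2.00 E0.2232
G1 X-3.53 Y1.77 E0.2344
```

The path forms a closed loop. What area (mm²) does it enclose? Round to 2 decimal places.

0.26 mm²

Apply the shoelace formula to the sequence of (X, Y) vertices; enclosed area = 0.26 mm².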